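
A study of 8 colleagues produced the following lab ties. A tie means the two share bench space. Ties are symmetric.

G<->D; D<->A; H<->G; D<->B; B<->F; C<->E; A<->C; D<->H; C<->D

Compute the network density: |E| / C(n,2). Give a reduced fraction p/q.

There are 9 edges and 8 nodes, so the maximum possible is C(8,2) = 28.
Density = 9/28.

9/28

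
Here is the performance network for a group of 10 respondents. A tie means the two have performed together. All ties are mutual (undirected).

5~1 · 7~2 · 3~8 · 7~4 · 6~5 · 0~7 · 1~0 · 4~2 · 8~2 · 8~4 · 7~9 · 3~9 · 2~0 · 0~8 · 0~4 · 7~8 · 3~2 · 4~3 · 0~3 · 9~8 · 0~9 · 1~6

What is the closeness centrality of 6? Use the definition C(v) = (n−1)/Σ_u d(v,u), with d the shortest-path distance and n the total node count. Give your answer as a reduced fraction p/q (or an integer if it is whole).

Distances from 6: 0:2, 1:1, 2:3, 3:3, 4:3, 5:1, 7:3, 8:3, 9:3. Sum = 22.
n = 10, so closeness = 9/22.

9/22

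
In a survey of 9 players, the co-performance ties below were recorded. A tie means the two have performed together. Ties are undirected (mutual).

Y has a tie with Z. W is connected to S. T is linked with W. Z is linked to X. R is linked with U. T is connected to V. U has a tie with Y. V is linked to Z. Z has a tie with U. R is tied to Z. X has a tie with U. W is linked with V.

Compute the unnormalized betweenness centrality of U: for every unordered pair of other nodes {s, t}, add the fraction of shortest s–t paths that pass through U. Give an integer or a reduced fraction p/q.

3/2

Pairs whose geodesics pass through U — Y–R: 1/2; Y–X: 1/2; R–X: 1/2.
All other pairs contribute 0.
Summing the contributions gives betweenness(U) = 3/2.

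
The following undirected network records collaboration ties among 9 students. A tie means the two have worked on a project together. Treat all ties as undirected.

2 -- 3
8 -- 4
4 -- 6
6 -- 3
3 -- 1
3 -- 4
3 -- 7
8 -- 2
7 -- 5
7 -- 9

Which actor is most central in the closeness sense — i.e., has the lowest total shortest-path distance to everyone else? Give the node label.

Farness (sum of distances to all others) for each node — 1:18, 2:16, 3:11, 4:15, 5:21, 6:16, 7:14, 8:20, 9:21.
The smallest farness is 11, for 3, so 3 has the highest closeness.

3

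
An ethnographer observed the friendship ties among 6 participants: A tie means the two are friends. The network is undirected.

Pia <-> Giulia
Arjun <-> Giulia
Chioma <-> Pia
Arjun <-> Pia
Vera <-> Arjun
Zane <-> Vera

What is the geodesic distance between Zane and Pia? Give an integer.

One shortest route is Zane – Vera – Arjun – Pia, which uses 3 edges, and at distance 2 from Zane we only reach {Arjun}, which does not include Pia. So d(Zane,Pia) = 3.

3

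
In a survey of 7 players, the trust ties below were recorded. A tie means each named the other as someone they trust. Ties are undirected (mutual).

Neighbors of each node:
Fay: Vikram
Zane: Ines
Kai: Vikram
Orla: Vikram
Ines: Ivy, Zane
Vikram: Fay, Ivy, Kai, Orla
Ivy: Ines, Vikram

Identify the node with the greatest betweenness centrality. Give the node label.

Unnormalized betweenness of each node: Fay:0, Ines:5, Ivy:8, Kai:0, Orla:0, Vikram:12, Zane:0.
Vikram has the largest value, 12, making it the main broker — the node through which the most shortest paths run.

Vikram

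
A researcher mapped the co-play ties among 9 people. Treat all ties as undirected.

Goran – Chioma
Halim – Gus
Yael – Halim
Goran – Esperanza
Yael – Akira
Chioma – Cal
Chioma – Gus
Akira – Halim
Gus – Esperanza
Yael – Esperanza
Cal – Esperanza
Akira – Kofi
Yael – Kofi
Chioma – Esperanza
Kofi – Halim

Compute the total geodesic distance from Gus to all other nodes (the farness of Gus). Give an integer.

13

Distances from Gus: Akira:2, Cal:2, Chioma:1, Esperanza:1, Goran:2, Halim:1, Kofi:2, Yael:2.
Sum = 2 + 2 + 1 + 1 + 2 + 1 + 2 + 2 = 13.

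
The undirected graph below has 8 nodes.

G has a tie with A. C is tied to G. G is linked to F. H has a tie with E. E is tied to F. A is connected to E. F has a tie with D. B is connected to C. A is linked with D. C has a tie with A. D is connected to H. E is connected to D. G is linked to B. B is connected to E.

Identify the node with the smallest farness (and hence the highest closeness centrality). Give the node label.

E

Farness (sum of distances to all others) for each node — A:10, B:11, C:12, D:10, E:9, F:11, G:11, H:14.
The smallest farness is 9, for E, so E has the highest closeness.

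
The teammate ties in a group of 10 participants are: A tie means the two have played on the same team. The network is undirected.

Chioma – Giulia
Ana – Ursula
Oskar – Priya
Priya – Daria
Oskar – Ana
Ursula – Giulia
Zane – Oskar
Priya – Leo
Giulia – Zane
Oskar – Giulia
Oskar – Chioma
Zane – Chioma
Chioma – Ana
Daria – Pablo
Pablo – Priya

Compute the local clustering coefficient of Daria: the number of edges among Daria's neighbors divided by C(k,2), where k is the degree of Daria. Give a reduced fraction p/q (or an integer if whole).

1

Daria's neighbors: Pablo and Priya (k = 2).
Possible neighbor pairs: C(2,2) = 1. Edges among them: Pablo–Priya → e = 1.
Clustering(Daria) = 1/1.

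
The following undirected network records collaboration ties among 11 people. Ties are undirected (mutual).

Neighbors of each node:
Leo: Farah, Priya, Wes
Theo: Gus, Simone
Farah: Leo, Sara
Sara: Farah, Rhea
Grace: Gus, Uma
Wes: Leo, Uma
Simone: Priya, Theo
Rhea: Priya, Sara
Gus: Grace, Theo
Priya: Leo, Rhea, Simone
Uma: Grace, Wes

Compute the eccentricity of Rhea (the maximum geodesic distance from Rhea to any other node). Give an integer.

5

Distances from Rhea: Farah:2, Grace:5, Gus:4, Leo:2, Priya:1, Sara:1, Simone:2, Theo:3, Uma:4, Wes:3.
The largest is 5 (to Grace), so the eccentricity of Rhea is 5.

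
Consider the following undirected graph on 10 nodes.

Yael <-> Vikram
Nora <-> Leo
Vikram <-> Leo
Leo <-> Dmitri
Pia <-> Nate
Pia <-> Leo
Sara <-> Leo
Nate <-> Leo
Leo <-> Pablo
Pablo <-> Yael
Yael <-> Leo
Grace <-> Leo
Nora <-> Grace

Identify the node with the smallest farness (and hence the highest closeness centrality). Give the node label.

Farness (sum of distances to all others) for each node — Dmitri:17, Grace:16, Leo:9, Nate:16, Nora:16, Pablo:16, Pia:16, Sara:17, Vikram:16, Yael:15.
The smallest farness is 9, for Leo, so Leo has the highest closeness.

Leo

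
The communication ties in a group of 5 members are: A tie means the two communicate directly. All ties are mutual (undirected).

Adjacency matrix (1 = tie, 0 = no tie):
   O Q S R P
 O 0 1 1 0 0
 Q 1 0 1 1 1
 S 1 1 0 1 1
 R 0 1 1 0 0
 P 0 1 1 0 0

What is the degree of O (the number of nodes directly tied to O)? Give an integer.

O is directly tied to Q and S. That is 2 neighbors, so the degree of O is 2.

2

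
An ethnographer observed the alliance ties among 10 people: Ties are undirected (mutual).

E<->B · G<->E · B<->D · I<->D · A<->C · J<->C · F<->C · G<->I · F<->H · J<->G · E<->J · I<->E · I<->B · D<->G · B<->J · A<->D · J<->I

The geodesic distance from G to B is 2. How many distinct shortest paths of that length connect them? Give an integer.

The shortest distance is 2. The length-2 paths are: G–E–B; G–D–B; G–J–B; G–I–B.
That gives 4 distinct shortest paths.

4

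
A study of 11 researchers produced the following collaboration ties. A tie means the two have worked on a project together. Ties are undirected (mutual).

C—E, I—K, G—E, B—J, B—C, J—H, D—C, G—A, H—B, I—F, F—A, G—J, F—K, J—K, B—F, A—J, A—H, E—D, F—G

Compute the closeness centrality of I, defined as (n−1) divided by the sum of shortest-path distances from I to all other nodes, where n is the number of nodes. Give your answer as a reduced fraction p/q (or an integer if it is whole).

Distances from I: A:2, B:2, C:3, D:4, E:3, F:1, G:2, H:3, J:2, K:1. Sum = 23.
n = 11, so closeness = 10/23.

10/23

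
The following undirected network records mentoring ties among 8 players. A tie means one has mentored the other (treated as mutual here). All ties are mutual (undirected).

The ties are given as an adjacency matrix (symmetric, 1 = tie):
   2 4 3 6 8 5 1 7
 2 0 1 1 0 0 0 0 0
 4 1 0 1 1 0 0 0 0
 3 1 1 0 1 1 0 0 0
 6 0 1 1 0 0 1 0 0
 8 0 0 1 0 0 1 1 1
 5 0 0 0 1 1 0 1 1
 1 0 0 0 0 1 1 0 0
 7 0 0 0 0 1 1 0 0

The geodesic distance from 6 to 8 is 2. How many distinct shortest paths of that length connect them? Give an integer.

2

The shortest distance is 2. The length-2 paths are: 6–3–8; 6–5–8.
That gives 2 distinct shortest paths.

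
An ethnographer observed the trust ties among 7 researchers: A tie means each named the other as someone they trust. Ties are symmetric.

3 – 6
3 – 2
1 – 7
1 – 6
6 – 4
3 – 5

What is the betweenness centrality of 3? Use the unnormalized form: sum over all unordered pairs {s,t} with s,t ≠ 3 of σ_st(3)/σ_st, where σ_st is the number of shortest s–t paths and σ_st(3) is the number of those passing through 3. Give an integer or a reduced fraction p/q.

Pairs whose geodesics pass through 3 — 6–5: 1; 6–2: 1; 4–5: 1; 4–2: 1; 7–5: 1; 7–2: 1; 1–5: 1; 1–2: 1; 5–2: 1.
All other pairs contribute 0.
Summing the contributions gives betweenness(3) = 9.

9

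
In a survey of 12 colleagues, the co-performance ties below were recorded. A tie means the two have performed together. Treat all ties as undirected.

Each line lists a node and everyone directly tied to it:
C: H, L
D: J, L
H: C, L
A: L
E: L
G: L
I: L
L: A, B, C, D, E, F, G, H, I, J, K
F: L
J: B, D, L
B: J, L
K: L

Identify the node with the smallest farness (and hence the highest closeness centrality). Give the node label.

L

Farness (sum of distances to all others) for each node — A:21, B:20, C:20, D:20, E:21, F:21, G:21, H:20, I:21, J:19, K:21, L:11.
The smallest farness is 11, for L, so L has the highest closeness.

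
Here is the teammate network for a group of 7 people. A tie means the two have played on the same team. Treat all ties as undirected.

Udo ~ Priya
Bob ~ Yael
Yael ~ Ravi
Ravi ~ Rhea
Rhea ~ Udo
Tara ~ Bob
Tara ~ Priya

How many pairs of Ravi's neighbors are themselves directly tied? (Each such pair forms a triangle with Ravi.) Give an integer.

0

Ravi's neighbors are Rhea and Yael, but none of them are tied to each other, so no triangle contains Ravi.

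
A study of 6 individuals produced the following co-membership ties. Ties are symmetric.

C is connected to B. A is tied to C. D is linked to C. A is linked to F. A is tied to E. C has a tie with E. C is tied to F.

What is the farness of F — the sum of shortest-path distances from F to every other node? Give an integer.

8

Distances from F: A:1, B:2, C:1, D:2, E:2.
Sum = 1 + 2 + 1 + 2 + 2 = 8.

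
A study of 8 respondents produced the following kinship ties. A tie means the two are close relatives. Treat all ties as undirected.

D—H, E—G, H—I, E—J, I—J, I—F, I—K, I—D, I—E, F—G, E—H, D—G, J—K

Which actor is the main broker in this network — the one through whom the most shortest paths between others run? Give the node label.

Unnormalized betweenness of each node: D:13/12, E:17/6, F:7/12, G:4/3, H:1/3, I:109/12, J:3/4, K:0.
I has the largest value, 109/12, making it the main broker — the node through which the most shortest paths run.

I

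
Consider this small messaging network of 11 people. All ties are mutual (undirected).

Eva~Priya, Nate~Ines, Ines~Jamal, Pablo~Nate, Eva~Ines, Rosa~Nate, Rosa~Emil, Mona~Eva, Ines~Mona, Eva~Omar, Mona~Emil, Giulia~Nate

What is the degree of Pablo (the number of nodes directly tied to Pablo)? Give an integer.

Pablo is directly tied to Nate. That is 1 neighbor, so the degree of Pablo is 1.

1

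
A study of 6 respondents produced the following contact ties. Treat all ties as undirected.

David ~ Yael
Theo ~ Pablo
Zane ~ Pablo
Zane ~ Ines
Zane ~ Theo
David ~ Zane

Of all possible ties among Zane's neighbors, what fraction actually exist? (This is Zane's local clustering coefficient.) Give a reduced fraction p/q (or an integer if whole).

Zane's neighbors: David, Ines, Pablo, and Theo (k = 4).
Possible neighbor pairs: C(4,2) = 6. Edges among them: Pablo–Theo → e = 1.
Clustering(Zane) = 1/6.

1/6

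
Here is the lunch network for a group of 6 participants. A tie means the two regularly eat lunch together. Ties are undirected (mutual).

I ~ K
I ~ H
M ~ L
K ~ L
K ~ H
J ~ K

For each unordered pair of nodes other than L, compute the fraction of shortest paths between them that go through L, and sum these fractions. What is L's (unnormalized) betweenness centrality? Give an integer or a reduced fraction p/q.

4

Pairs whose geodesics pass through L — M–H: 1; M–I: 1; M–K: 1; M–J: 1.
All other pairs contribute 0.
Summing the contributions gives betweenness(L) = 4.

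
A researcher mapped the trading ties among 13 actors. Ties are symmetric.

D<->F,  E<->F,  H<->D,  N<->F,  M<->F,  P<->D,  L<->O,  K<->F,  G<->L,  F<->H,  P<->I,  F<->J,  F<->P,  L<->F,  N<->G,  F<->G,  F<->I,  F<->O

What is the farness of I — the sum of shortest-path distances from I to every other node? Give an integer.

Distances from I: D:2, E:2, F:1, G:2, H:2, J:2, K:2, L:2, M:2, N:2, O:2, P:1.
Sum = 2 + 2 + 1 + 2 + 2 + 2 + 2 + 2 + 2 + 2 + 2 + 1 = 22.

22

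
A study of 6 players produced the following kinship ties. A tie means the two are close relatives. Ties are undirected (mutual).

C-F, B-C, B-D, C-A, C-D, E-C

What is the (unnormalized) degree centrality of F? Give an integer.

1

F is directly tied to C. That is 1 neighbor, so the degree of F is 1.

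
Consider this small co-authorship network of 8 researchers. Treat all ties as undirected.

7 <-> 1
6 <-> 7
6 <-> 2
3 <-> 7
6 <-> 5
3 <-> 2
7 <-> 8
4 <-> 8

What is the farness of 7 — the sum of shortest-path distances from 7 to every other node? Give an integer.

Distances from 7: 1:1, 2:2, 3:1, 4:2, 5:2, 6:1, 8:1.
Sum = 1 + 2 + 1 + 2 + 2 + 1 + 1 = 10.

10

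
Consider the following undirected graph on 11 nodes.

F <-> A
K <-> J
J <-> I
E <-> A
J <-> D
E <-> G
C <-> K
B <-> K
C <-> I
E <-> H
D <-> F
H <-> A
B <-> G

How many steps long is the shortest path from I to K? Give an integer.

2

One shortest route is I – C – K, which uses 2 edges, and I and K are not directly tied, so nothing shorter exists. So d(I,K) = 2.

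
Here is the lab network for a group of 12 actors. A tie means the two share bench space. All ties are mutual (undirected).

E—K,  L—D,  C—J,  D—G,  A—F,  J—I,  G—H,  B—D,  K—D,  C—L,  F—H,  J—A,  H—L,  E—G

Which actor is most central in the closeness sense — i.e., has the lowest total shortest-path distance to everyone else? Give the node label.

Farness (sum of distances to all others) for each node — A:32, B:34, C:26, D:24, E:34, F:28, G:26, H:24, I:40, J:30, K:32, L:22.
The smallest farness is 22, for L, so L has the highest closeness.

L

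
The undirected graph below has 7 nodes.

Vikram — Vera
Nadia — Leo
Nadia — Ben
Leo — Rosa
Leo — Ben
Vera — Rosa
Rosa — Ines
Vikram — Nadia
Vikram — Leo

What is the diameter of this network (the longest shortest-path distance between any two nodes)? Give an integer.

Eccentricity of each node (its greatest distance to any other): Ben:3, Ines:3, Leo:2, Nadia:3, Rosa:2, Vera:3, Vikram:3.
The maximum eccentricity is 3, realized for instance by the pair Ines–Ben via Ines – Rosa – Leo – Ben. So the diameter is 3.

3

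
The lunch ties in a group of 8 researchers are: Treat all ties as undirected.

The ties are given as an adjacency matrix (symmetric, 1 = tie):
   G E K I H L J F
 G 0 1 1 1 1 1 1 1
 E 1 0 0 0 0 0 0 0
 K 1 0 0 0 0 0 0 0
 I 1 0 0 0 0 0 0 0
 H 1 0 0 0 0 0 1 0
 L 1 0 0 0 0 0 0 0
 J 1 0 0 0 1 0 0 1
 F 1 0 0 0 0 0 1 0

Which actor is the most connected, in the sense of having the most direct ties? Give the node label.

Degrees — E:1, F:2, G:7, H:2, I:1, J:3, K:1, L:1.
The maximum is 7, attained only by G.

G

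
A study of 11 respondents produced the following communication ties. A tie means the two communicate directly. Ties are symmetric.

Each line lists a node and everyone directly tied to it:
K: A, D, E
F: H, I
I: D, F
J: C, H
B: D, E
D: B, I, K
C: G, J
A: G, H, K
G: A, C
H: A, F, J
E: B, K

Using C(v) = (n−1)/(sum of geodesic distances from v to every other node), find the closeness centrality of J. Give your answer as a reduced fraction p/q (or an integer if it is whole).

10/27

Distances from J: A:2, B:5, C:1, D:4, E:4, F:2, G:2, H:1, I:3, K:3. Sum = 27.
n = 11, so closeness = 10/27.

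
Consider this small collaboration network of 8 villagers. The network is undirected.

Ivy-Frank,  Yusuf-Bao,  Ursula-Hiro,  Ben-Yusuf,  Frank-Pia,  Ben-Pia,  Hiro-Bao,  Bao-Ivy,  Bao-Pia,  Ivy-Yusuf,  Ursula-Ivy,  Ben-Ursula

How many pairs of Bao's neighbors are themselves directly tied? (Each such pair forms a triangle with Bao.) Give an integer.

Bao's neighbors: Hiro, Ivy, Pia, and Yusuf.
Neighbor pairs that are themselves tied: Bao–Ivy–Yusuf. Each forms one triangle with Bao, for 1 in total.

1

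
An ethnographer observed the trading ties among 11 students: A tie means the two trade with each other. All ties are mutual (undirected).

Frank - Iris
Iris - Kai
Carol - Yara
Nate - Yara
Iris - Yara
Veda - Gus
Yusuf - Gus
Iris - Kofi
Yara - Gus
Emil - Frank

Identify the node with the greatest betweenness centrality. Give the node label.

Unnormalized betweenness of each node: Carol:0, Emil:0, Frank:9, Gus:17, Iris:29, Kai:0, Kofi:0, Nate:0, Veda:0, Yara:32, Yusuf:0.
Yara has the largest value, 32, making it the main broker — the node through which the most shortest paths run.

Yara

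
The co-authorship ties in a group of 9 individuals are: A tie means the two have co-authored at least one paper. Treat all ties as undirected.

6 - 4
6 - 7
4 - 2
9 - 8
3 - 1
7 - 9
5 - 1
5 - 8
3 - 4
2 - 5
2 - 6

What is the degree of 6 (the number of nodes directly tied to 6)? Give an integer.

3

6 is directly tied to 2, 4, and 7. That is 3 neighbors, so the degree of 6 is 3.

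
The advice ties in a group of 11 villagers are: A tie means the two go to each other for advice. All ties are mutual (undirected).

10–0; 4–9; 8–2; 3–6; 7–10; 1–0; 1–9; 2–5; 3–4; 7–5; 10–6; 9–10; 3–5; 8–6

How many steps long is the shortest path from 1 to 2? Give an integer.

5

One shortest route is 1 – 9 – 10 – 6 – 8 – 2, which uses 5 edges, and at distance 4 from 1 we only reach {5, 8}, which does not include 2. So d(1,2) = 5.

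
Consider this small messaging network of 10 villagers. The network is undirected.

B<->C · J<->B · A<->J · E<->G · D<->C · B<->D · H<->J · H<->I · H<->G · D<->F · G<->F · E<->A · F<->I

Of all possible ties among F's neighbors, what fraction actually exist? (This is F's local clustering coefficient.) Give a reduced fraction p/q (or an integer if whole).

0

F's neighbors: D, G, and I (k = 3).
Possible neighbor pairs: C(3,2) = 3. Edges among them: none → e = 0.
Clustering(F) = 0/3 = 0.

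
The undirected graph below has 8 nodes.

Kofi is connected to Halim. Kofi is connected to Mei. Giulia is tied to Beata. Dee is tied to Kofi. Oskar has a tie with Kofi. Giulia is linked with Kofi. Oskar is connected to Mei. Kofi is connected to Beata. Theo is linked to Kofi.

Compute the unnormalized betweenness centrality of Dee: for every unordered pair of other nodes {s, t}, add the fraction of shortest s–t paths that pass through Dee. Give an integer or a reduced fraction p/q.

No shortest path between any pair of other nodes passes through Dee.
Summing the contributions gives betweenness(Dee) = 0.

0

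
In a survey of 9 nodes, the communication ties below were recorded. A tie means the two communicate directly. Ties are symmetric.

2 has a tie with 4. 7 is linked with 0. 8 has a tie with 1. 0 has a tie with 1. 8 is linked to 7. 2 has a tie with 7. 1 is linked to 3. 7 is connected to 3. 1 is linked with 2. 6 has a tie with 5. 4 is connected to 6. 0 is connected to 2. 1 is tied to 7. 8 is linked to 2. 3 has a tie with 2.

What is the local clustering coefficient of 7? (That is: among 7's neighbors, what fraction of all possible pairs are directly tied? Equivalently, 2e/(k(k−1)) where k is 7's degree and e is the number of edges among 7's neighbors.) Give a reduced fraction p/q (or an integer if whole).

7's neighbors: 0, 1, 2, 3, and 8 (k = 5).
Possible neighbor pairs: C(5,2) = 10. Edges among them: 0–1, 0–2, 1–2, 1–3, 1–8, 2–3, 2–8 → e = 7.
Clustering(7) = 7/10.

7/10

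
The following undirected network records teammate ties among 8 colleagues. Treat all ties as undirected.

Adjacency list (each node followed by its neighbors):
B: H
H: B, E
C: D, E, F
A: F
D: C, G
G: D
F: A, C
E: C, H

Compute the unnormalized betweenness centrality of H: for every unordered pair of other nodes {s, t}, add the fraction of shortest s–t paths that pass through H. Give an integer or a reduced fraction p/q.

6

Pairs whose geodesics pass through H — G–B: 1; D–B: 1; B–F: 1; B–E: 1; B–A: 1; B–C: 1.
All other pairs contribute 0.
Summing the contributions gives betweenness(H) = 6.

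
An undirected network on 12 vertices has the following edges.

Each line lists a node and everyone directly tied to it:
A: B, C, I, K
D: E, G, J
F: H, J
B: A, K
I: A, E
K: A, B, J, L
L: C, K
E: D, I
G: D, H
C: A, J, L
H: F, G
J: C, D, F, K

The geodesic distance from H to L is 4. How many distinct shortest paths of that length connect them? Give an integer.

2

The shortest distance is 4. The length-4 paths are: H–F–J–C–L; H–F–J–K–L.
That gives 2 distinct shortest paths.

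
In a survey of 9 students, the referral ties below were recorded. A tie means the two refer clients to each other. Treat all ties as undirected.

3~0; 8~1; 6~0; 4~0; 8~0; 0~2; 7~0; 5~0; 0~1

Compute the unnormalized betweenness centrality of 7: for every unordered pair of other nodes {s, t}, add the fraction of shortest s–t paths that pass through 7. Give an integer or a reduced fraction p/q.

0

No shortest path between any pair of other nodes passes through 7.
Summing the contributions gives betweenness(7) = 0.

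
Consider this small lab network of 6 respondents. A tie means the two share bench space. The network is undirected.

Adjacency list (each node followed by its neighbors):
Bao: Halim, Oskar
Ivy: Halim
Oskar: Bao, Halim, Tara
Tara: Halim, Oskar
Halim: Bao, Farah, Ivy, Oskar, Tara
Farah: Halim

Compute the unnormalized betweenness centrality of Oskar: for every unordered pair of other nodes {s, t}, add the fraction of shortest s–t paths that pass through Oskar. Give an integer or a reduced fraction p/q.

Pairs whose geodesics pass through Oskar — Tara–Bao: 1/2.
All other pairs contribute 0.
Summing the contributions gives betweenness(Oskar) = 1/2.

1/2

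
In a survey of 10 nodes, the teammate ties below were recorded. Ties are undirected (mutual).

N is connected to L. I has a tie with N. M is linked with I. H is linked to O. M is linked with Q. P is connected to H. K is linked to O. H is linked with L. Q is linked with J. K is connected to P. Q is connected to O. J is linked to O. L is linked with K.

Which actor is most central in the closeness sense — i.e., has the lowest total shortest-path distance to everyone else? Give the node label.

Farness (sum of distances to all others) for each node — H:17, I:22, J:21, K:17, L:18, M:21, N:21, O:16, P:23, Q:18.
The smallest farness is 16, for O, so O has the highest closeness.

O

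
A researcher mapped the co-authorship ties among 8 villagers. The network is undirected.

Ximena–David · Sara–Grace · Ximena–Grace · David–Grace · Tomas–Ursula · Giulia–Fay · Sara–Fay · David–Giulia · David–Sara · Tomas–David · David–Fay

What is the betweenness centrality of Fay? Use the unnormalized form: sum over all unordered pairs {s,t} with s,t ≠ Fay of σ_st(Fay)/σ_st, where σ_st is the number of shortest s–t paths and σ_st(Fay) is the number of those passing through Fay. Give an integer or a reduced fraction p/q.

1/2

Pairs whose geodesics pass through Fay — Sara–Giulia: 1/2.
All other pairs contribute 0.
Summing the contributions gives betweenness(Fay) = 1/2.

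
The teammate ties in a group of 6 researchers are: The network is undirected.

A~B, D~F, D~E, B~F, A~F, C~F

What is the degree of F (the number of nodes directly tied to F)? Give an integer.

4

F is directly tied to A, B, C, and D. That is 4 neighbors, so the degree of F is 4.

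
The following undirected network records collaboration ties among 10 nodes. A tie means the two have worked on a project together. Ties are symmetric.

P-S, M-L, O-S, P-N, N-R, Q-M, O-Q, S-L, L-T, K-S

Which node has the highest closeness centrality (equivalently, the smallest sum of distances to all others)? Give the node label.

Farness (sum of distances to all others) for each node — K:23, L:18, M:23, N:25, O:20, P:19, Q:24, R:33, S:15, T:26.
The smallest farness is 15, for S, so S has the highest closeness.

S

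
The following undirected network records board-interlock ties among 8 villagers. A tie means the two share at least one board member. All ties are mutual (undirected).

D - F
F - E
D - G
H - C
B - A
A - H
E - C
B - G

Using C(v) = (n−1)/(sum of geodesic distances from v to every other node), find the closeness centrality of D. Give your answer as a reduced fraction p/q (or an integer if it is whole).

Distances from D: A:3, B:2, C:3, E:2, F:1, G:1, H:4. Sum = 16.
n = 8, so closeness = 7/16.

7/16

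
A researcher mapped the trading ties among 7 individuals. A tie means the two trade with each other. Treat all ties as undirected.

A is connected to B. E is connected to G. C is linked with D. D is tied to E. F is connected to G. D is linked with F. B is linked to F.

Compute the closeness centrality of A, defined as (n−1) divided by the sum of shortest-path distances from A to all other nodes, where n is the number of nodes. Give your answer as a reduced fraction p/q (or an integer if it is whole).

Distances from A: B:1, C:4, D:3, E:4, F:2, G:3. Sum = 17.
n = 7, so closeness = 6/17.

6/17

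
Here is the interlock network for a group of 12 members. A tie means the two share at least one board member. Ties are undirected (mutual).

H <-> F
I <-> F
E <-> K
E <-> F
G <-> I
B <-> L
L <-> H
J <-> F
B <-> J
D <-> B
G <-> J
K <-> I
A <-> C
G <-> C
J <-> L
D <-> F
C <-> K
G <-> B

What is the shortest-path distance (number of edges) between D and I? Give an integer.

2

One shortest route is D – F – I, which uses 2 edges, and D and I are not directly tied, so nothing shorter exists. So d(D,I) = 2.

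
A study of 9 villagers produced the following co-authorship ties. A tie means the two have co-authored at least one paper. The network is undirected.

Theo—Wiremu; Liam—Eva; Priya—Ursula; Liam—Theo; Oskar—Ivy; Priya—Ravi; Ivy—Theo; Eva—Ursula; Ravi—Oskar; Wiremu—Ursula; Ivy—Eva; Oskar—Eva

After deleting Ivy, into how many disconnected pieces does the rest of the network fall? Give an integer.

1

Ivy's neighbors (Eva, Oskar, and Theo) remain reachable from one another through other ties, so the rest of the network stays in one piece.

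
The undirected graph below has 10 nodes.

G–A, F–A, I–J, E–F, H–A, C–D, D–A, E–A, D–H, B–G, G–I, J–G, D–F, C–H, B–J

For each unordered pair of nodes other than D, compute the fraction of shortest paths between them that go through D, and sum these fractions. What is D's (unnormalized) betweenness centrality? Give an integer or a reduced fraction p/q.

Pairs whose geodesics pass through D — J–C: 1/2; I–C: 1/2; G–C: 1/2; B–C: 1/2; H–F: 1/2; C–A: 1/2; C–F: 1; C–E: 2/3.
All other pairs contribute 0.
Summing the contributions gives betweenness(D) = 14/3.

14/3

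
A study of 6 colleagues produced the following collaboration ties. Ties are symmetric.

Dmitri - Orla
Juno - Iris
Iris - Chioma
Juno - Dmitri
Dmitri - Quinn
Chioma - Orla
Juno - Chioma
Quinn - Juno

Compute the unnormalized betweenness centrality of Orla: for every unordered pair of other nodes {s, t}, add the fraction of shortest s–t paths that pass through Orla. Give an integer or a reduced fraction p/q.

1/2

Pairs whose geodesics pass through Orla — Chioma–Dmitri: 1/2.
All other pairs contribute 0.
Summing the contributions gives betweenness(Orla) = 1/2.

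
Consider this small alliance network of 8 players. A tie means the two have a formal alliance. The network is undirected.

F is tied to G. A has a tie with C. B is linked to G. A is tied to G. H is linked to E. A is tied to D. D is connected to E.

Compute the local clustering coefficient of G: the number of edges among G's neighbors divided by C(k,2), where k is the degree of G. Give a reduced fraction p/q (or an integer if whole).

G's neighbors: A, B, and F (k = 3).
Possible neighbor pairs: C(3,2) = 3. Edges among them: none → e = 0.
Clustering(G) = 0/3 = 0.

0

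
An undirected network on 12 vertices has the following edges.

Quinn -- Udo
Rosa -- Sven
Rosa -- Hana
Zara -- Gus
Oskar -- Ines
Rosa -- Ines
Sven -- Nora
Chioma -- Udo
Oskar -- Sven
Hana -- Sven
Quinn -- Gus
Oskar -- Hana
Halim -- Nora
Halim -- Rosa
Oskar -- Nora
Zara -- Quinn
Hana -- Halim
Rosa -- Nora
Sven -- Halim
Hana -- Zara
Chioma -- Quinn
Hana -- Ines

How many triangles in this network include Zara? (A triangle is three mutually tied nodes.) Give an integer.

Zara's neighbors: Gus, Hana, and Quinn.
Neighbor pairs that are themselves tied: Zara–Gus–Quinn. Each forms one triangle with Zara, for 1 in total.

1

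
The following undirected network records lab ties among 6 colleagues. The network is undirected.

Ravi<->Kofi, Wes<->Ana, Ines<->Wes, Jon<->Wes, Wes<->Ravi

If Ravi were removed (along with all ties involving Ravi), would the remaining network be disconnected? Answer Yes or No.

Yes

Removing Ravi leaves {Kofi} with no path to {Ana, Ines, Jon, and Wes}, so the network splits into 2 components. Ravi is a cut vertex.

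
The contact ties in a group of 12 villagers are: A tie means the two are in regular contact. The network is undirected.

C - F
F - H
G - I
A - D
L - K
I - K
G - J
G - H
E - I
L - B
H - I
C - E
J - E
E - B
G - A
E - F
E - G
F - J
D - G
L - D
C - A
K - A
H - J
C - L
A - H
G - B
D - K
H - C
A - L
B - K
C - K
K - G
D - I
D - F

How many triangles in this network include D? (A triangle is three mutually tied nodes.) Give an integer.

D's neighbors: A, F, G, I, K, and L.
Neighbor pairs that are themselves tied: D–A–G; D–A–K; D–A–L; D–G–I; D–G–K; D–I–K; D–K–L. Each forms one triangle with D, for 7 in total.

7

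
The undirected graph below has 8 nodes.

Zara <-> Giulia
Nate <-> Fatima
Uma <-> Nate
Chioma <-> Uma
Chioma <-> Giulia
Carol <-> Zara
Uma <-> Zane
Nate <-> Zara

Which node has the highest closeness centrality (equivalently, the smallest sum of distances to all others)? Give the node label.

Farness (sum of distances to all others) for each node — Carol:18, Chioma:14, Fatima:17, Giulia:14, Nate:11, Uma:12, Zane:18, Zara:12.
The smallest farness is 11, for Nate, so Nate has the highest closeness.

Nate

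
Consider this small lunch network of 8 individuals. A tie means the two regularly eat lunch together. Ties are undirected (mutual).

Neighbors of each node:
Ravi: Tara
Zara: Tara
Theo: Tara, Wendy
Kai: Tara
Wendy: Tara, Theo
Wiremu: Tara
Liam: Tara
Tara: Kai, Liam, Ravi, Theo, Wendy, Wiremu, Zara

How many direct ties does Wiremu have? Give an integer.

1

Wiremu is directly tied to Tara. That is 1 neighbor, so the degree of Wiremu is 1.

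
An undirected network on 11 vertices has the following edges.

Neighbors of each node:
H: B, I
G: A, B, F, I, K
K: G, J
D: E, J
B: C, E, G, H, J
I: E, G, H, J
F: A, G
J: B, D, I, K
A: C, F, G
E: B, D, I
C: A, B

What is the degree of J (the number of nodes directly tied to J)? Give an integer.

J is directly tied to B, D, I, and K. That is 4 neighbors, so the degree of J is 4.

4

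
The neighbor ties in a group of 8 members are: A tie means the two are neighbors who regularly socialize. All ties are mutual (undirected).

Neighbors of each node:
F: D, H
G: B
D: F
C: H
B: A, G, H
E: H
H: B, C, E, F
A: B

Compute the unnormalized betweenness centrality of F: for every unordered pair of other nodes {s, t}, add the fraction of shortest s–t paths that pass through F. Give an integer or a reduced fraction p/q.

6

Pairs whose geodesics pass through F — E–D: 1; H–D: 1; A–D: 1; G–D: 1; C–D: 1; B–D: 1.
All other pairs contribute 0.
Summing the contributions gives betweenness(F) = 6.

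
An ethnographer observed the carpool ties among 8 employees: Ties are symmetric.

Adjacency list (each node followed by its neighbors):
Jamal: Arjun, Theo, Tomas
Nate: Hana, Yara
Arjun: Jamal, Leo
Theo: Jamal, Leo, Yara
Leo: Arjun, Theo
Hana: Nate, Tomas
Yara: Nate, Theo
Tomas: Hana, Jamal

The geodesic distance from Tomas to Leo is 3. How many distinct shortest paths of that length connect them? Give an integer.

2

The shortest distance is 3. The length-3 paths are: Tomas–Jamal–Arjun–Leo; Tomas–Jamal–Theo–Leo.
That gives 2 distinct shortest paths.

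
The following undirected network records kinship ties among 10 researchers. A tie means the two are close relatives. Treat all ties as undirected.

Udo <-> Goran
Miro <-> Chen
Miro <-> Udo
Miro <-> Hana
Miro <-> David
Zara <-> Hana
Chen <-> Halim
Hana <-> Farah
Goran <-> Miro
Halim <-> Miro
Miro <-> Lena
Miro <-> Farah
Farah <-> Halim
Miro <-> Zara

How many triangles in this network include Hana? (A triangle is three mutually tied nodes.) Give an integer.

2

Hana's neighbors: Farah, Miro, and Zara.
Neighbor pairs that are themselves tied: Hana–Farah–Miro; Hana–Miro–Zara. Each forms one triangle with Hana, for 2 in total.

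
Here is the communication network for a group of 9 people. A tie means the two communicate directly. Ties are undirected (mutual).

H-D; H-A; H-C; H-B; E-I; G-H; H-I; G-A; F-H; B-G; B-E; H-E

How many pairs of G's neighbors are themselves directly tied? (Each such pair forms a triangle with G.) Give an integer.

G's neighbors: A, B, and H.
Neighbor pairs that are themselves tied: G–A–H; G–B–H. Each forms one triangle with G, for 2 in total.

2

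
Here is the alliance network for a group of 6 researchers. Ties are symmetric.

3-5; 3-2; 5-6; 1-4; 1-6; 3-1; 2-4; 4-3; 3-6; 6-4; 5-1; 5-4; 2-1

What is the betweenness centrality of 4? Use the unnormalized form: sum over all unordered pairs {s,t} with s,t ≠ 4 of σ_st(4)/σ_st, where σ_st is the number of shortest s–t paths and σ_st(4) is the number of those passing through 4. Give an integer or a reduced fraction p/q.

Pairs whose geodesics pass through 4 — 5–2: 1/3; 6–2: 1/3.
All other pairs contribute 0.
Summing the contributions gives betweenness(4) = 2/3.

2/3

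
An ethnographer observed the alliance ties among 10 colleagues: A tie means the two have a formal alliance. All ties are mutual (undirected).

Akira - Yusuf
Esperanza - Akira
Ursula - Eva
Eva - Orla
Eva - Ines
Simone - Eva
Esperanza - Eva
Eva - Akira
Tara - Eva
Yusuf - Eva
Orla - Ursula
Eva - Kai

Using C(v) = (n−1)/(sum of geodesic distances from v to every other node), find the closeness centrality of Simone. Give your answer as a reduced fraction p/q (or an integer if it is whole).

9/17

Distances from Simone: Akira:2, Esperanza:2, Eva:1, Ines:2, Kai:2, Orla:2, Tara:2, Ursula:2, Yusuf:2. Sum = 17.
n = 10, so closeness = 9/17.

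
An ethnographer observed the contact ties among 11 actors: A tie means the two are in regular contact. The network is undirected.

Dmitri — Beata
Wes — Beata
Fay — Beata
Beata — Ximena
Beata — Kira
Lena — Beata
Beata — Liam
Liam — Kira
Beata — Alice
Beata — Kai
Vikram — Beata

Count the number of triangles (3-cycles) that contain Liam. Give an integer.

1

Liam's neighbors: Beata and Kira.
Neighbor pairs that are themselves tied: Liam–Beata–Kira. Each forms one triangle with Liam, for 1 in total.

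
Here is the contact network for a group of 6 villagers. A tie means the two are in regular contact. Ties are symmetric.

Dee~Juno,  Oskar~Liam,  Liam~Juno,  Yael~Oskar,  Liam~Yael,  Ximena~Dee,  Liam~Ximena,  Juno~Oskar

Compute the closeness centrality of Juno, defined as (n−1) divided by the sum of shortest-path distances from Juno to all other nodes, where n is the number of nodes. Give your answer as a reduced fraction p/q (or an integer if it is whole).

5/7

Distances from Juno: Dee:1, Liam:1, Oskar:1, Ximena:2, Yael:2. Sum = 7.
n = 6, so closeness = 5/7.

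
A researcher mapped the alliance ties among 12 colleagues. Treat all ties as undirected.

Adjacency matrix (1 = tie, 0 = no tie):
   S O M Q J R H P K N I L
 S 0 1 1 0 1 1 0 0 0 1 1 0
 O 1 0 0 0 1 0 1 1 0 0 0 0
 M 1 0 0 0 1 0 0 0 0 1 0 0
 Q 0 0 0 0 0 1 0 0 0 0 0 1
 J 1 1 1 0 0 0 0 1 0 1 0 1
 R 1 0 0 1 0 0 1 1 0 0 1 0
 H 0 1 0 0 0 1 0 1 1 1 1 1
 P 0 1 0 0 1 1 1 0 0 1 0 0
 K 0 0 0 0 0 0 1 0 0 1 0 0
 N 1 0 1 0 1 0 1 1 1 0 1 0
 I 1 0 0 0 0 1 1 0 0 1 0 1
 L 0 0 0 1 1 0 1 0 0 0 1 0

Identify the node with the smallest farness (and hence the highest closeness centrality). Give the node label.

Farness (sum of distances to all others) for each node — H:15, I:17, J:16, K:21, L:18, M:20, N:16, O:19, P:17, Q:24, R:17, S:16.
The smallest farness is 15, for H, so H has the highest closeness.

H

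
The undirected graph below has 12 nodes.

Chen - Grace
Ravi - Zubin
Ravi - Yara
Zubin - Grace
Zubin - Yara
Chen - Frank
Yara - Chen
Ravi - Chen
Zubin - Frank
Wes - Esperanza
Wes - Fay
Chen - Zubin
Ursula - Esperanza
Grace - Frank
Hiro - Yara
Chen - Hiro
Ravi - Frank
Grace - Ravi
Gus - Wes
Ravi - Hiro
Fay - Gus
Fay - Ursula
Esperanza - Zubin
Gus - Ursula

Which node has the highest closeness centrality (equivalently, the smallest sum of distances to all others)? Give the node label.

Zubin

Farness (sum of distances to all others) for each node — Chen:22, Esperanza:20, Fay:33, Frank:24, Grace:24, Gus:33, Hiro:30, Ravi:22, Ursula:26, Wes:26, Yara:24, Zubin:18.
The smallest farness is 18, for Zubin, so Zubin has the highest closeness.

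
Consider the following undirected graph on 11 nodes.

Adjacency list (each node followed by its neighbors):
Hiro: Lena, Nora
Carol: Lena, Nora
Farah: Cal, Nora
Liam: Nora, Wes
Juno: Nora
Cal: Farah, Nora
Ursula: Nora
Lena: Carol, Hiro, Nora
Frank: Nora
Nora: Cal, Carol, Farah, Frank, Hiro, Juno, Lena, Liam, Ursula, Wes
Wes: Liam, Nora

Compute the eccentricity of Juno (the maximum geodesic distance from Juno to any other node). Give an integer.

Distances from Juno: Cal:2, Carol:2, Farah:2, Frank:2, Hiro:2, Lena:2, Liam:2, Nora:1, Ursula:2, Wes:2.
The largest is 2 (to Ursula, Lena, Frank, Cal, Carol, Hiro, Wes, Farah, and Liam), so the eccentricity of Juno is 2.

2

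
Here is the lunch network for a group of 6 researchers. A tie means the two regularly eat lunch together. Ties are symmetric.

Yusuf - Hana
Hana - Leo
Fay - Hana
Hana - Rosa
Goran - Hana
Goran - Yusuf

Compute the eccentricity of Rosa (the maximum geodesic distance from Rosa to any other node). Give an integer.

2

Distances from Rosa: Fay:2, Goran:2, Hana:1, Leo:2, Yusuf:2.
The largest is 2 (to Yusuf, Fay, Leo, and Goran), so the eccentricity of Rosa is 2.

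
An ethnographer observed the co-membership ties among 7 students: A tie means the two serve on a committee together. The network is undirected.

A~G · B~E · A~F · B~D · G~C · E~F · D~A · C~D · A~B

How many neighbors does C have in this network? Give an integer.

C is directly tied to D and G. That is 2 neighbors, so the degree of C is 2.

2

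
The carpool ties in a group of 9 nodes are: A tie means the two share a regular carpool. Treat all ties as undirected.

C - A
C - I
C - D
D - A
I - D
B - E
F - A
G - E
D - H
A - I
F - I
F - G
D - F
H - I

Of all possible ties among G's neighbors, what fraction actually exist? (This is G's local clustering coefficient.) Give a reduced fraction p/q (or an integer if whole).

G's neighbors: E and F (k = 2).
Possible neighbor pairs: C(2,2) = 1. Edges among them: none → e = 0.
Clustering(G) = 0/1.

0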